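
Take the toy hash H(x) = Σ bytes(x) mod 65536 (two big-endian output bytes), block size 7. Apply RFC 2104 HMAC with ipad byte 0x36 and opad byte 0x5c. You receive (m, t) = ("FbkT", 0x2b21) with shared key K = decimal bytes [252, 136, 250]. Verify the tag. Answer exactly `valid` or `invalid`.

invalid

Key decimal bytes [252, 136, 250] = fc 88 fa is 3 bytes ≤ B = 7; zero-pad to 7 bytes: K' = fc 88 fa 00 00 00 00.
K' ⊕ ipad = ca be cc 36 36 36 36; K' ⊕ opad = a0 d4 a6 5c 5c 5c 5c.
Inner hash: sum = 202+190+204+54+54+54+54+70+98+107+84 = 1171 → 04 93.
Outer hash (recomputed tag): sum = 160+212+166+92+92+92+92+4+147 = 1057 → 04 21.
Recomputed tag = 0421; claimed = 2b21 → mismatch.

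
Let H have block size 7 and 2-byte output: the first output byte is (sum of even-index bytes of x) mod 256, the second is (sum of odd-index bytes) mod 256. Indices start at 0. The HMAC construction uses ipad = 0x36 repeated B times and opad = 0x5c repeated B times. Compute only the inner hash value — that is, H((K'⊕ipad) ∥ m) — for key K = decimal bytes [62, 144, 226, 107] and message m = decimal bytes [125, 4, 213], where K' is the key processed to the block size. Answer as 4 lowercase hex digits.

Key decimal bytes [62, 144, 226, 107] = 3e 90 e2 6b is 4 bytes ≤ B = 7; zero-pad to 7 bytes: K' = 3e 90 e2 6b 00 00 00.
K' ⊕ ipad = 08 a6 d4 5d 36 36 36.
Inner input = 08 a6 d4 5d 36 36 36 ∥ 7d 04 d5.
Inner hash: even-index sum = 332 mod 256 = 76; odd-index sum = 651 mod 256 = 139 → 4c 8b.

4c8b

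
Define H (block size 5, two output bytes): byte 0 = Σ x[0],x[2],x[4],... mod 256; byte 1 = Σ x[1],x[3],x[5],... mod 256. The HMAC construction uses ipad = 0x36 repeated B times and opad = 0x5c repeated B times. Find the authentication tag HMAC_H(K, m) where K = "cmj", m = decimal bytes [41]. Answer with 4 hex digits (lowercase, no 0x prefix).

8b74

Key "cmj" = 63 6d 6a is 3 bytes ≤ B = 5; zero-pad to 5 bytes: K' = 63 6d 6a 00 00.
K' ⊕ ipad = 55 5b 5c 36 36.  K' ⊕ opad = 3f 31 36 5c 5c.
Inner input = (K'⊕ipad) ∥ m = 55 5b 5c 36 36 ∥ 29.
Inner hash: even-index sum = 231 mod 256 = 231; odd-index sum = 186 mod 256 = 186 → e7 ba.
Outer input = (K'⊕opad) ∥ inner = 3f 31 36 5c 5c ∥ e7 ba.
Outer hash (tag): even-index sum = 395 mod 256 = 139; odd-index sum = 372 mod 256 = 116 → 8b 74.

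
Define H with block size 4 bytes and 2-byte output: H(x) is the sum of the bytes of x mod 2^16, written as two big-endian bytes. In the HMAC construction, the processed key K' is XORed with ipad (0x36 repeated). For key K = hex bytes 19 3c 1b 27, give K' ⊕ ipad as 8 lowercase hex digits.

Key hex bytes 19 3c 1b 27 is exactly B = 4 bytes: K' = 19 3c 1b 27.
XOR each byte with 0x36: 19⊕36=2f, 3c⊕36=0a, 1b⊕36=2d, 27⊕36=11.

2f0a2d11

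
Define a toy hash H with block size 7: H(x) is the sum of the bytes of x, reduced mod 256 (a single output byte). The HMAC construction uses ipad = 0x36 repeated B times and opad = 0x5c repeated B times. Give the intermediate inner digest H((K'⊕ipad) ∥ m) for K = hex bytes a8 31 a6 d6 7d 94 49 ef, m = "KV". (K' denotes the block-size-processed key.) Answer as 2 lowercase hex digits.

Key hex bytes a8 31 a6 d6 7d 94 49 ef is 8 bytes > B = 7, so hash it first: H(key) = 9e, then zero-pad to 7 bytes: K' = 9e 00 00 00 00 00 00.
K' ⊕ ipad = a8 36 36 36 36 36 36.
Inner input = a8 36 36 36 36 36 36 ∥ 4b 56.
Inner hash: sum = 168+54+54+54+54+54+54+75+86 = 653; mod 256 = 141 → 8d.

8d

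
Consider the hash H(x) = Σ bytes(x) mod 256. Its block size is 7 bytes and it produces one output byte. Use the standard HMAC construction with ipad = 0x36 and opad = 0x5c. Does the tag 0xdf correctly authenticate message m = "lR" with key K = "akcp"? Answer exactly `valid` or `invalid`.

Key "akcp" = 61 6b 63 70 is 4 bytes ≤ B = 7; zero-pad to 7 bytes: K' = 61 6b 63 70 00 00 00.
K' ⊕ ipad = 57 5d 55 46 36 36 36; K' ⊕ opad = 3d 37 3f 2c 5c 5c 5c.
Inner hash: sum = 87+93+85+70+54+54+54+108+82 = 687; mod 256 = 175 → af.
Outer hash (recomputed tag): sum = 61+55+63+44+92+92+92+175 = 674; mod 256 = 162 → a2.
Recomputed tag = a2; claimed = df → mismatch.

invalid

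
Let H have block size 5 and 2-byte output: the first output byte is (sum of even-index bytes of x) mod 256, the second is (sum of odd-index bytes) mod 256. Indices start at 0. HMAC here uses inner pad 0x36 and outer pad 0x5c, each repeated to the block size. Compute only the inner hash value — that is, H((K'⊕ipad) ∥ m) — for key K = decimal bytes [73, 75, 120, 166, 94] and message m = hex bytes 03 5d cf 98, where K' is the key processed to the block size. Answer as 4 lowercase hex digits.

2adf

Key decimal bytes [73, 75, 120, 166, 94] = 49 4b 78 a6 5e is exactly B = 5 bytes: K' = 49 4b 78 a6 5e.
K' ⊕ ipad = 7f 7d 4e 90 68.
Inner input = 7f 7d 4e 90 68 ∥ 03 5d cf 98.
Inner hash: even-index sum = 554 mod 256 = 42; odd-index sum = 479 mod 256 = 223 → 2a df.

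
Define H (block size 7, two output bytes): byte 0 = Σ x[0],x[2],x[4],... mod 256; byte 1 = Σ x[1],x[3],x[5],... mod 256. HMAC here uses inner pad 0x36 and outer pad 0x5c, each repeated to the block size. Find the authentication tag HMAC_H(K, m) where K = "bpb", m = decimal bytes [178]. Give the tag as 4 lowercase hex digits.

Key "bpb" = 62 70 62 is 3 bytes ≤ B = 7; zero-pad to 7 bytes: K' = 62 70 62 00 00 00 00.
K' ⊕ ipad = 54 46 54 36 36 36 36.  K' ⊕ opad = 3e 2c 3e 5c 5c 5c 5c.
Inner input = (K'⊕ipad) ∥ m = 54 46 54 36 36 36 36 ∥ b2.
Inner hash: even-index sum = 276 mod 256 = 20; odd-index sum = 356 mod 256 = 100 → 14 64.
Outer input = (K'⊕opad) ∥ inner = 3e 2c 3e 5c 5c 5c 5c ∥ 14 64.
Outer hash (tag): even-index sum = 408 mod 256 = 152; odd-index sum = 248 mod 256 = 248 → 98 f8.

98f8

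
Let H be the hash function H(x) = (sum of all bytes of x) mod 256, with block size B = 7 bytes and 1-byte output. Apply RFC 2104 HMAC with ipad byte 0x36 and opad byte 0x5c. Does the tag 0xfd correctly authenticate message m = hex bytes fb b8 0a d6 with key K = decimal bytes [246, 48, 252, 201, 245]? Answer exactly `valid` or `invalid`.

Key decimal bytes [246, 48, 252, 201, 245] = f6 30 fc c9 f5 is 5 bytes ≤ B = 7; zero-pad to 7 bytes: K' = f6 30 fc c9 f5 00 00.
K' ⊕ ipad = c0 06 ca ff c3 36 36; K' ⊕ opad = aa 6c a0 95 a9 5c 5c.
Inner hash: sum = 192+6+202+255+195+54+54+251+184+10+214 = 1617; mod 256 = 81 → 51.
Outer hash (recomputed tag): sum = 170+108+160+149+169+92+92+81 = 1021; mod 256 = 253 → fd.
Recomputed tag = fd; claimed = fd → match.

valid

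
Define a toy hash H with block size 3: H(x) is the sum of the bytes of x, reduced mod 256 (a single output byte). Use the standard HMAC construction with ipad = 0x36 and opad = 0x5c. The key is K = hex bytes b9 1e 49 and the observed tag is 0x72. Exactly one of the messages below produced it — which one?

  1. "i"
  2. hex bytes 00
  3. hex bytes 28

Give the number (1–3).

Key hex bytes b9 1e 49 is exactly B = 3 bytes: K' = b9 1e 49.
K' ⊕ ipad = 8f 28 7f; K' ⊕ opad = e5 42 15.
m1: inner = H(8f 28 7f 69) = 9f; tag = H(e5 42 15 9f) = db
m2: inner = H(8f 28 7f 00) = 36; tag = H(e5 42 15 36) = 72 ← matches
m3: inner = H(8f 28 7f 28) = 5e; tag = H(e5 42 15 5e) = 9a

2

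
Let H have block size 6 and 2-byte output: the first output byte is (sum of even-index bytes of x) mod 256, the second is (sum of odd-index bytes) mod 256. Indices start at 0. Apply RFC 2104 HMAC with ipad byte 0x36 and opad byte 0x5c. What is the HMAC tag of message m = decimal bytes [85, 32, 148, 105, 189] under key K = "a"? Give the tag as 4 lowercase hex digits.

Key "a" = 61 is 1 byte ≤ B = 6; zero-pad to 6 bytes: K' = 61 00 00 00 00 00.
K' ⊕ ipad = 57 36 36 36 36 36.  K' ⊕ opad = 3d 5c 5c 5c 5c 5c.
Inner input = (K'⊕ipad) ∥ m = 57 36 36 36 36 36 ∥ 55 20 94 69 bd.
Inner hash: even-index sum = 617 mod 256 = 105; odd-index sum = 299 mod 256 = 43 → 69 2b.
Outer input = (K'⊕opad) ∥ inner = 3d 5c 5c 5c 5c 5c ∥ 69 2b.
Outer hash (tag): even-index sum = 350 mod 256 = 94; odd-index sum = 319 mod 256 = 63 → 5e 3f.

5e3f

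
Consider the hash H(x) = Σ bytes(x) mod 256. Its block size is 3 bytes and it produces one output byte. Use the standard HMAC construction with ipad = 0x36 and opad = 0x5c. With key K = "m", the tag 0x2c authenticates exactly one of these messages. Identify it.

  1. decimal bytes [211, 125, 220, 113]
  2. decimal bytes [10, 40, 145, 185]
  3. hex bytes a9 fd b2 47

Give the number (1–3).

Key "m" = 6d is 1 byte ≤ B = 3; zero-pad to 3 bytes: K' = 6d 00 00.
K' ⊕ ipad = 5b 36 36; K' ⊕ opad = 31 5c 5c.
m1: inner = H(5b 36 36 d3 7d dc 71) = 64; tag = H(31 5c 5c 64) = 4d
m2: inner = H(5b 36 36 0a 28 91 b9) = 43; tag = H(31 5c 5c 43) = 2c ← matches
m3: inner = H(5b 36 36 a9 fd b2 47) = 66; tag = H(31 5c 5c 66) = 4f

2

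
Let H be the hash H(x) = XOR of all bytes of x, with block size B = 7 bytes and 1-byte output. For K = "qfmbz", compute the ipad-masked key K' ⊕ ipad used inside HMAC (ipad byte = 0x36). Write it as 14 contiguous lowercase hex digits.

47505b544c3636

Key "qfmbz" = 71 66 6d 62 7a is 5 bytes ≤ B = 7; zero-pad to 7 bytes: K' = 71 66 6d 62 7a 00 00.
XOR each byte with 0x36: 71⊕36=47, 66⊕36=50, 6d⊕36=5b, 62⊕36=54, 7a⊕36=4c, 00⊕36=36, 00⊕36=36.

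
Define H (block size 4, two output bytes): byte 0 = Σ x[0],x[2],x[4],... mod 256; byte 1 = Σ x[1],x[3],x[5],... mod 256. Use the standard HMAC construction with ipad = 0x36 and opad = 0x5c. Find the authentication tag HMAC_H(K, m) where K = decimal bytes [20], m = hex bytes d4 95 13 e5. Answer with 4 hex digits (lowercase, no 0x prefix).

e39e

Key decimal bytes [20] = 14 is 1 byte ≤ B = 4; zero-pad to 4 bytes: K' = 14 00 00 00.
K' ⊕ ipad = 22 36 36 36.  K' ⊕ opad = 48 5c 5c 5c.
Inner input = (K'⊕ipad) ∥ m = 22 36 36 36 ∥ d4 95 13 e5.
Inner hash: even-index sum = 319 mod 256 = 63; odd-index sum = 486 mod 256 = 230 → 3f e6.
Outer input = (K'⊕opad) ∥ inner = 48 5c 5c 5c ∥ 3f e6.
Outer hash (tag): even-index sum = 227 mod 256 = 227; odd-index sum = 414 mod 256 = 158 → e3 9e.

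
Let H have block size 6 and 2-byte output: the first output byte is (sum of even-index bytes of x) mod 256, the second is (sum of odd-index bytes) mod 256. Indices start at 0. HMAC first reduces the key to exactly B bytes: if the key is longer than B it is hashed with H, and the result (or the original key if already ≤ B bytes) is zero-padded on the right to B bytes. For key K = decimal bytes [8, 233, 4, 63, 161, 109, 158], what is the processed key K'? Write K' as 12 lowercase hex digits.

|K| = 7 > B = 6, so first hash the key.
H(K): even-index sum = 331 mod 256 = 75; odd-index sum = 405 mod 256 = 149 → 4b 95.
Zero-pad H(K) = 4b 95 to 6 bytes: K' = 4b 95 00 00 00 00.

4b9500000000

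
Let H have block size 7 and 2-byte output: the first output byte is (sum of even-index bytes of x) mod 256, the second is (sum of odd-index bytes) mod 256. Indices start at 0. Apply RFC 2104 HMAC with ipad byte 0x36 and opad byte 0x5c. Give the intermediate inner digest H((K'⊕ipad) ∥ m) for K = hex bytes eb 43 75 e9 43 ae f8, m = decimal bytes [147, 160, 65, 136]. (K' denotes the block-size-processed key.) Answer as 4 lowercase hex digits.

Key hex bytes eb 43 75 e9 43 ae f8 is exactly B = 7 bytes: K' = eb 43 75 e9 43 ae f8.
K' ⊕ ipad = dd 75 43 df 75 98 ce.
Inner input = dd 75 43 df 75 98 ce ∥ 93 a0 41 88.
Inner hash: even-index sum = 907 mod 256 = 139; odd-index sum = 704 mod 256 = 192 → 8b c0.

8bc0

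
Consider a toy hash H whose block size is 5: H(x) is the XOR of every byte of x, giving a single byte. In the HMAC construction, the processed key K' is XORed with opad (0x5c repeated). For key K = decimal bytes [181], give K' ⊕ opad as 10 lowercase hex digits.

e95c5c5c5c

Key decimal bytes [181] = b5 is 1 byte ≤ B = 5; zero-pad to 5 bytes: K' = b5 00 00 00 00.
XOR each byte with 0x5c: b5⊕5c=e9, 00⊕5c=5c, 00⊕5c=5c, 00⊕5c=5c, 00⊕5c=5c.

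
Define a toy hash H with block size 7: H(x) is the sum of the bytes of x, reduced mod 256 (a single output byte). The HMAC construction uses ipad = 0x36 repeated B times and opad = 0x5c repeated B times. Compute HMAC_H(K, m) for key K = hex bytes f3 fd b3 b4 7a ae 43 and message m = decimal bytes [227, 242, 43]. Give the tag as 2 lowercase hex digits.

Key hex bytes f3 fd b3 b4 7a ae 43 is exactly B = 7 bytes: K' = f3 fd b3 b4 7a ae 43.
K' ⊕ ipad = c5 cb 85 82 4c 98 75.  K' ⊕ opad = af a1 ef e8 26 f2 1f.
Inner input = (K'⊕ipad) ∥ m = c5 cb 85 82 4c 98 75 ∥ e3 f2 2b.
Inner hash: sum = 197+203+133+130+76+152+117+227+242+43 = 1520; mod 256 = 240 → f0.
Outer input = (K'⊕opad) ∥ inner = af a1 ef e8 26 f2 1f ∥ f0.
Outer hash (tag): sum = 175+161+239+232+38+242+31+240 = 1358; mod 256 = 78 → 4e.

4e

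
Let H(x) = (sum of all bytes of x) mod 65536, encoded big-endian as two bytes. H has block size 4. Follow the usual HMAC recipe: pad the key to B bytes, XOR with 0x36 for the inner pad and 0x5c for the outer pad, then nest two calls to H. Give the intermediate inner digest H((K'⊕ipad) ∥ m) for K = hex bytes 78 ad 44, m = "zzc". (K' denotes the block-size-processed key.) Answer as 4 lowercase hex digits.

Key hex bytes 78 ad 44 is 3 bytes ≤ B = 4; zero-pad to 4 bytes: K' = 78 ad 44 00.
K' ⊕ ipad = 4e 9b 72 36.
Inner input = 4e 9b 72 36 ∥ 7a 7a 63.
Inner hash: sum = 78+155+114+54+122+122+99 = 744 → 02 e8.

02e8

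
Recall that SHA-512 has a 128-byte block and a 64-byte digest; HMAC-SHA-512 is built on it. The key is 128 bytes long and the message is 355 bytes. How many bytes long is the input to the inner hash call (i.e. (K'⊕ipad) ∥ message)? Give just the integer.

Key is 128 ≤ 128 bytes, zero-padded: |K'| = 128.
Inner input = (K'⊕ipad) ∥ m → 128 + 355 = 483 bytes.

483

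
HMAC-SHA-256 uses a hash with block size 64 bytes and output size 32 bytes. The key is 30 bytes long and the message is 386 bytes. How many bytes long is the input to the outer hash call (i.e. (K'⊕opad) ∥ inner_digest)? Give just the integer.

Key is 30 ≤ 64 bytes, zero-padded: |K'| = 64.
Outer input = (K'⊕opad) ∥ H(inner) → 64 + 32 = 96 bytes.

96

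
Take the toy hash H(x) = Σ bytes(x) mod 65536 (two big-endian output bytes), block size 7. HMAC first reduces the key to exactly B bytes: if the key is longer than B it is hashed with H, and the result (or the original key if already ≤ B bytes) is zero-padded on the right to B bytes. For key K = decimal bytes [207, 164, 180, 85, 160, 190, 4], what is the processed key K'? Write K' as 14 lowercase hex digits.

cfa4b455a0be04

Key decimal bytes [207, 164, 180, 85, 160, 190, 4] = cf a4 b4 55 a0 be 04 is exactly B = 7 bytes: K' = cf a4 b4 55 a0 be 04.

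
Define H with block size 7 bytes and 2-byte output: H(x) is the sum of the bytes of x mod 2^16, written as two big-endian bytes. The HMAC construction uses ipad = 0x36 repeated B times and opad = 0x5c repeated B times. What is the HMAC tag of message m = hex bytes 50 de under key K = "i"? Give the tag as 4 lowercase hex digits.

Key "i" = 69 is 1 byte ≤ B = 7; zero-pad to 7 bytes: K' = 69 00 00 00 00 00 00.
K' ⊕ ipad = 5f 36 36 36 36 36 36.  K' ⊕ opad = 35 5c 5c 5c 5c 5c 5c.
Inner input = (K'⊕ipad) ∥ m = 5f 36 36 36 36 36 36 ∥ 50 de.
Inner hash: sum = 95+54+54+54+54+54+54+80+222 = 721 → 02 d1.
Outer input = (K'⊕opad) ∥ inner = 35 5c 5c 5c 5c 5c 5c ∥ 02 d1.
Outer hash (tag): sum = 53+92+92+92+92+92+92+2+209 = 816 → 03 30.

0330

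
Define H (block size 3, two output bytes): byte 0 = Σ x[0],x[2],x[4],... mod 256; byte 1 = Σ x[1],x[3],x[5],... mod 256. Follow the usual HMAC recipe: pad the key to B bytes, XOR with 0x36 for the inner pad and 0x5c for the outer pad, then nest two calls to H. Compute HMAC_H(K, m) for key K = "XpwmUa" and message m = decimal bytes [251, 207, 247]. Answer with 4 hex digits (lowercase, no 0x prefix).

Key "XpwmUa" = 58 70 77 6d 55 61 is 6 bytes > B = 3, so hash it first: H(key) = 24 3e, then zero-pad to 3 bytes: K' = 24 3e 00.
K' ⊕ ipad = 12 08 36.  K' ⊕ opad = 78 62 5c.
Inner input = (K'⊕ipad) ∥ m = 12 08 36 ∥ fb cf f7.
Inner hash: even-index sum = 279 mod 256 = 23; odd-index sum = 506 mod 256 = 250 → 17 fa.
Outer input = (K'⊕opad) ∥ inner = 78 62 5c ∥ 17 fa.
Outer hash (tag): even-index sum = 462 mod 256 = 206; odd-index sum = 121 mod 256 = 121 → ce 79.

ce79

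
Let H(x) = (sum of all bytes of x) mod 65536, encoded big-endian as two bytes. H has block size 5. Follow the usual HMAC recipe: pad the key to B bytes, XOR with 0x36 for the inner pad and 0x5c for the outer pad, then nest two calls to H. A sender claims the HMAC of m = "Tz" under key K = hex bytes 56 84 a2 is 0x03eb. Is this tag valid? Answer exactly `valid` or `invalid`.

invalid

Key hex bytes 56 84 a2 is 3 bytes ≤ B = 5; zero-pad to 5 bytes: K' = 56 84 a2 00 00.
K' ⊕ ipad = 60 b2 94 36 36; K' ⊕ opad = 0a d8 fe 5c 5c.
Inner hash: sum = 96+178+148+54+54+84+122 = 736 → 02 e0.
Outer hash (recomputed tag): sum = 10+216+254+92+92+2+224 = 890 → 03 7a.
Recomputed tag = 037a; claimed = 03eb → mismatch.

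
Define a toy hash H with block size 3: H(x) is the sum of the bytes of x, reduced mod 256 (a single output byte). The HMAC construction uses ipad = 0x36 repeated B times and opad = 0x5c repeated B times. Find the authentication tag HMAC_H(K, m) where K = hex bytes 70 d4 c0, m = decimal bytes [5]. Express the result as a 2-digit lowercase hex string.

73

Key hex bytes 70 d4 c0 is exactly B = 3 bytes: K' = 70 d4 c0.
K' ⊕ ipad = 46 e2 f6.  K' ⊕ opad = 2c 88 9c.
Inner input = (K'⊕ipad) ∥ m = 46 e2 f6 ∥ 05.
Inner hash: sum = 70+226+246+5 = 547; mod 256 = 35 → 23.
Outer input = (K'⊕opad) ∥ inner = 2c 88 9c ∥ 23.
Outer hash (tag): sum = 44+136+156+35 = 371; mod 256 = 115 → 73.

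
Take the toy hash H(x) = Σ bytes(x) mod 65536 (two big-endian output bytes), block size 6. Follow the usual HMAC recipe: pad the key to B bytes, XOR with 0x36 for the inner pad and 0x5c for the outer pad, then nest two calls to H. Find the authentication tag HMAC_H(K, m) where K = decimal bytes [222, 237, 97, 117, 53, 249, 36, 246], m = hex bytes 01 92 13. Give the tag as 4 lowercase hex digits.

Key decimal bytes [222, 237, 97, 117, 53, 249, 36, 246] = de ed 61 75 35 f9 24 f6 is 8 bytes > B = 6, so hash it first: H(key) = 04 e9, then zero-pad to 6 bytes: K' = 04 e9 00 00 00 00.
K' ⊕ ipad = 32 df 36 36 36 36.  K' ⊕ opad = 58 b5 5c 5c 5c 5c.
Inner input = (K'⊕ipad) ∥ m = 32 df 36 36 36 36 ∥ 01 92 13.
Inner hash: sum = 50+223+54+54+54+54+1+146+19 = 655 → 02 8f.
Outer input = (K'⊕opad) ∥ inner = 58 b5 5c 5c 5c 5c ∥ 02 8f.
Outer hash (tag): sum = 88+181+92+92+92+92+2+143 = 782 → 03 0e.

030e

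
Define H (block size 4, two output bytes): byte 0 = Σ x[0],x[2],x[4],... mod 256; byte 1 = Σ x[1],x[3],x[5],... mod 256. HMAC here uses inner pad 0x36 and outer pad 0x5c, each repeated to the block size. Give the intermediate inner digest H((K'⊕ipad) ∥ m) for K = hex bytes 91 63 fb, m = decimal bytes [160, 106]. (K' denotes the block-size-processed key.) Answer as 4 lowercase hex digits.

Key hex bytes 91 63 fb is 3 bytes ≤ B = 4; zero-pad to 4 bytes: K' = 91 63 fb 00.
K' ⊕ ipad = a7 55 cd 36.
Inner input = a7 55 cd 36 ∥ a0 6a.
Inner hash: even-index sum = 532 mod 256 = 20; odd-index sum = 245 mod 256 = 245 → 14 f5.

14f5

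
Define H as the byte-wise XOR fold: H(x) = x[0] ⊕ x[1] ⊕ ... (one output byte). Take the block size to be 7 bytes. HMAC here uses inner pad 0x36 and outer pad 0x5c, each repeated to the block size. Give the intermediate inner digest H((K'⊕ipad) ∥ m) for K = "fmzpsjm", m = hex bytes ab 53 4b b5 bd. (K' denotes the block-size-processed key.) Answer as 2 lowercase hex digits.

f8

Key "fmzpsjm" = 66 6d 7a 70 73 6a 6d is exactly B = 7 bytes: K' = 66 6d 7a 70 73 6a 6d.
K' ⊕ ipad = 50 5b 4c 46 45 5c 5b.
Inner input = 50 5b 4c 46 45 5c 5b ∥ ab 53 4b b5 bd.
Inner hash: XOR 50⊕5b⊕4c⊕46⊕45⊕5c⊕5b⊕ab⊕53⊕4b⊕b5⊕bd = f8.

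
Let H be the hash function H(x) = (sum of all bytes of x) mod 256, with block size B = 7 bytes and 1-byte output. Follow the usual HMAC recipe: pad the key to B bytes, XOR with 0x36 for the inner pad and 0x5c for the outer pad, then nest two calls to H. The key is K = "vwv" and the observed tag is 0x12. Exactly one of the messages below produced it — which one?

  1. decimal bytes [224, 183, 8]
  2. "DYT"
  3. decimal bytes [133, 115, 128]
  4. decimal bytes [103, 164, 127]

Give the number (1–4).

Key "vwv" = 76 77 76 is 3 bytes ≤ B = 7; zero-pad to 7 bytes: K' = 76 77 76 00 00 00 00.
K' ⊕ ipad = 40 41 40 36 36 36 36; K' ⊕ opad = 2a 2b 2a 5c 5c 5c 5c.
m1: inner = H(40 41 40 36 36 36 36 e0 b7 08) = 38; tag = H(2a 2b 2a 5c 5c 5c 5c 38) = 27
m2: inner = H(40 41 40 36 36 36 36 44 59 54) = 8a; tag = H(2a 2b 2a 5c 5c 5c 5c 8a) = 79
m3: inner = H(40 41 40 36 36 36 36 85 73 80) = 11; tag = H(2a 2b 2a 5c 5c 5c 5c 11) = 00
m4: inner = H(40 41 40 36 36 36 36 67 a4 7f) = 23; tag = H(2a 2b 2a 5c 5c 5c 5c 23) = 12 ← matches

4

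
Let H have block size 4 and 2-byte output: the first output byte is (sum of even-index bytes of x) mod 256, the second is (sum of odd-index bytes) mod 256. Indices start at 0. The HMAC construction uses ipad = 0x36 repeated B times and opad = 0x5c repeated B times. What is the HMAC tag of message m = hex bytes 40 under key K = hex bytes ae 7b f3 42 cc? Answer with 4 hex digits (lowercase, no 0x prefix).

Key hex bytes ae 7b f3 42 cc is 5 bytes > B = 4, so hash it first: H(key) = 6d bd, then zero-pad to 4 bytes: K' = 6d bd 00 00.
K' ⊕ ipad = 5b 8b 36 36.  K' ⊕ opad = 31 e1 5c 5c.
Inner input = (K'⊕ipad) ∥ m = 5b 8b 36 36 ∥ 40.
Inner hash: even-index sum = 209 mod 256 = 209; odd-index sum = 193 mod 256 = 193 → d1 c1.
Outer input = (K'⊕opad) ∥ inner = 31 e1 5c 5c ∥ d1 c1.
Outer hash (tag): even-index sum = 350 mod 256 = 94; odd-index sum = 510 mod 256 = 254 → 5e fe.

5efe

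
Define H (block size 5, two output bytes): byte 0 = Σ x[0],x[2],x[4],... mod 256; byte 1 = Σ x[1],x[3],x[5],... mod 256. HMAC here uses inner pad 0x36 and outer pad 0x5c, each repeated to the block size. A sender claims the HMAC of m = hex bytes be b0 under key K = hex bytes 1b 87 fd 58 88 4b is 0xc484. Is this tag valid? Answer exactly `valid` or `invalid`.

valid

Key hex bytes 1b 87 fd 58 88 4b is 6 bytes > B = 5, so hash it first: H(key) = a0 2a, then zero-pad to 5 bytes: K' = a0 2a 00 00 00.
K' ⊕ ipad = 96 1c 36 36 36; K' ⊕ opad = fc 76 5c 5c 5c.
Inner hash: even-index sum = 434 mod 256 = 178; odd-index sum = 272 mod 256 = 16 → b2 10.
Outer hash (recomputed tag): even-index sum = 452 mod 256 = 196; odd-index sum = 388 mod 256 = 132 → c4 84.
Recomputed tag = c484; claimed = c484 → match.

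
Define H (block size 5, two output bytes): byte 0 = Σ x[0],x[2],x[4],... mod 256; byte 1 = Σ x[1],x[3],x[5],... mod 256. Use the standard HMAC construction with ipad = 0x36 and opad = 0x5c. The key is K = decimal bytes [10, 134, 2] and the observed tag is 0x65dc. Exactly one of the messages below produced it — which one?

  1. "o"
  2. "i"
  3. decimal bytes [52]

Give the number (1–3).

1

Key decimal bytes [10, 134, 2] = 0a 86 02 is 3 bytes ≤ B = 5; zero-pad to 5 bytes: K' = 0a 86 02 00 00.
K' ⊕ ipad = 3c b0 34 36 36; K' ⊕ opad = 56 da 5e 5c 5c.
m1: inner = H(3c b0 34 36 36 6f) = a6 55; tag = H(56 da 5e 5c 5c a6 55) = 65dc ← matches
m2: inner = H(3c b0 34 36 36 69) = a6 4f; tag = H(56 da 5e 5c 5c a6 4f) = 5fdc
m3: inner = H(3c b0 34 36 36 34) = a6 1a; tag = H(56 da 5e 5c 5c a6 1a) = 2adc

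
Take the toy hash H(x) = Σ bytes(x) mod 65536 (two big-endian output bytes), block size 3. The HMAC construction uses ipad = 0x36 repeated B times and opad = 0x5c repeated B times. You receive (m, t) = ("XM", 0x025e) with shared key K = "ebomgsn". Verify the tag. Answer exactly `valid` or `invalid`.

valid

Key "ebomgsn" = 65 62 6f 6d 67 73 6e is 7 bytes > B = 3, so hash it first: H(key) = 02 eb, then zero-pad to 3 bytes: K' = 02 eb 00.
K' ⊕ ipad = 34 dd 36; K' ⊕ opad = 5e b7 5c.
Inner hash: sum = 52+221+54+88+77 = 492 → 01 ec.
Outer hash (recomputed tag): sum = 94+183+92+1+236 = 606 → 02 5e.
Recomputed tag = 025e; claimed = 025e → match.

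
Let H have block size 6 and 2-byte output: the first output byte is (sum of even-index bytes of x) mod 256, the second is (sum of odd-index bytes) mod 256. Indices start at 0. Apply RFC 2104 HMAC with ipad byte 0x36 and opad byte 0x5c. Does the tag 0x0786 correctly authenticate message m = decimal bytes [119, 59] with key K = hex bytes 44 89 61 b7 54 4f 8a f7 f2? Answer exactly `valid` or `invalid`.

invalid

Key hex bytes 44 89 61 b7 54 4f 8a f7 f2 is 9 bytes > B = 6, so hash it first: H(key) = 75 86, then zero-pad to 6 bytes: K' = 75 86 00 00 00 00.
K' ⊕ ipad = 43 b0 36 36 36 36; K' ⊕ opad = 29 da 5c 5c 5c 5c.
Inner hash: even-index sum = 294 mod 256 = 38; odd-index sum = 343 mod 256 = 87 → 26 57.
Outer hash (recomputed tag): even-index sum = 263 mod 256 = 7; odd-index sum = 489 mod 256 = 233 → 07 e9.
Recomputed tag = 07e9; claimed = 0786 → mismatch.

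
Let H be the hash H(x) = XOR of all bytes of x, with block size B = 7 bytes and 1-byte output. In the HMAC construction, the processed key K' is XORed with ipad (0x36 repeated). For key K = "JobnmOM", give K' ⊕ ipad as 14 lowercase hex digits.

7c5954585b797b

Key "JobnmOM" = 4a 6f 62 6e 6d 4f 4d is exactly B = 7 bytes: K' = 4a 6f 62 6e 6d 4f 4d.
XOR each byte with 0x36: 4a⊕36=7c, 6f⊕36=59, 62⊕36=54, 6e⊕36=58, 6d⊕36=5b, 4f⊕36=79, 4d⊕36=7b.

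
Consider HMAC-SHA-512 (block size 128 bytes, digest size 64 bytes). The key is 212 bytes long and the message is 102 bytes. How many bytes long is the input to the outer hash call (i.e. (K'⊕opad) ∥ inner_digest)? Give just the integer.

Key is 212 > 128 bytes, so it is hashed to 64 bytes then zero-padded to 128: |K'| = 128.
Outer input = (K'⊕opad) ∥ H(inner) → 128 + 64 = 192 bytes.

192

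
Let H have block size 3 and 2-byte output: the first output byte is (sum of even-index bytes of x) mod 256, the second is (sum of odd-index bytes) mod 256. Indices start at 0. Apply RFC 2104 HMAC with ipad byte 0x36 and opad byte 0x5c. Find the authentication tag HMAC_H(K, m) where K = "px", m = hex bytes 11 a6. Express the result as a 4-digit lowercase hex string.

e746

Key "px" = 70 78 is 2 bytes ≤ B = 3; zero-pad to 3 bytes: K' = 70 78 00.
K' ⊕ ipad = 46 4e 36.  K' ⊕ opad = 2c 24 5c.
Inner input = (K'⊕ipad) ∥ m = 46 4e 36 ∥ 11 a6.
Inner hash: even-index sum = 290 mod 256 = 34; odd-index sum = 95 mod 256 = 95 → 22 5f.
Outer input = (K'⊕opad) ∥ inner = 2c 24 5c ∥ 22 5f.
Outer hash (tag): even-index sum = 231 mod 256 = 231; odd-index sum = 70 mod 256 = 70 → e7 46.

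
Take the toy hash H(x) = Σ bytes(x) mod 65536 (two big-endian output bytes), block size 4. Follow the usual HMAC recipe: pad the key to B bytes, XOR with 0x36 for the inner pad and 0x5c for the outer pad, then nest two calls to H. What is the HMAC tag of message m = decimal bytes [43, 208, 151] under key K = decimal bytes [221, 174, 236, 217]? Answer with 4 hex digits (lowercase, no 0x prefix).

038a

Key decimal bytes [221, 174, 236, 217] = dd ae ec d9 is exactly B = 4 bytes: K' = dd ae ec d9.
K' ⊕ ipad = eb 98 da ef.  K' ⊕ opad = 81 f2 b0 85.
Inner input = (K'⊕ipad) ∥ m = eb 98 da ef ∥ 2b d0 97.
Inner hash: sum = 235+152+218+239+43+208+151 = 1246 → 04 de.
Outer input = (K'⊕opad) ∥ inner = 81 f2 b0 85 ∥ 04 de.
Outer hash (tag): sum = 129+242+176+133+4+222 = 906 → 03 8a.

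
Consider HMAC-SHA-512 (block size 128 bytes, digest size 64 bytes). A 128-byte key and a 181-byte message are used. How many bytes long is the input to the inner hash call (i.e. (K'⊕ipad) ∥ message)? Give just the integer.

Key is 128 ≤ 128 bytes, zero-padded: |K'| = 128.
Inner input = (K'⊕ipad) ∥ m → 128 + 181 = 309 bytes.

309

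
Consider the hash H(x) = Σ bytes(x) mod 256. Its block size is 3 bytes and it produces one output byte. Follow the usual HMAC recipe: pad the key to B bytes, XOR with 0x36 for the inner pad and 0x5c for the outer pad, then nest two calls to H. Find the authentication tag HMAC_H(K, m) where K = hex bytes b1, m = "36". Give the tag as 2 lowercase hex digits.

01

Key hex bytes b1 is 1 byte ≤ B = 3; zero-pad to 3 bytes: K' = b1 00 00.
K' ⊕ ipad = 87 36 36.  K' ⊕ opad = ed 5c 5c.
Inner input = (K'⊕ipad) ∥ m = 87 36 36 ∥ 33 36.
Inner hash: sum = 135+54+54+51+54 = 348; mod 256 = 92 → 5c.
Outer input = (K'⊕opad) ∥ inner = ed 5c 5c ∥ 5c.
Outer hash (tag): sum = 237+92+92+92 = 513; mod 256 = 1 → 01.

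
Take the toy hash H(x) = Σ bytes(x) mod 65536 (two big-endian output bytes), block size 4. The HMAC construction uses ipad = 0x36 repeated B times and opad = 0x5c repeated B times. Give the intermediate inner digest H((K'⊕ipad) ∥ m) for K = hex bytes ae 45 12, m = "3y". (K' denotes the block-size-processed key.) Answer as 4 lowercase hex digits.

Key hex bytes ae 45 12 is 3 bytes ≤ B = 4; zero-pad to 4 bytes: K' = ae 45 12 00.
K' ⊕ ipad = 98 73 24 36.
Inner input = 98 73 24 36 ∥ 33 79.
Inner hash: sum = 152+115+36+54+51+121 = 529 → 02 11.

0211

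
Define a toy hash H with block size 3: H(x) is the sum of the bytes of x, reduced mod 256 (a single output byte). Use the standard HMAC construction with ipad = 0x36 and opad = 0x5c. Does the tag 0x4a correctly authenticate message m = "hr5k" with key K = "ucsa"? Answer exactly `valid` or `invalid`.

Key "ucsa" = 75 63 73 61 is 4 bytes > B = 3, so hash it first: H(key) = ac, then zero-pad to 3 bytes: K' = ac 00 00.
K' ⊕ ipad = 9a 36 36; K' ⊕ opad = f0 5c 5c.
Inner hash: sum = 154+54+54+104+114+53+107 = 640; mod 256 = 128 → 80.
Outer hash (recomputed tag): sum = 240+92+92+128 = 552; mod 256 = 40 → 28.
Recomputed tag = 28; claimed = 4a → mismatch.

invalid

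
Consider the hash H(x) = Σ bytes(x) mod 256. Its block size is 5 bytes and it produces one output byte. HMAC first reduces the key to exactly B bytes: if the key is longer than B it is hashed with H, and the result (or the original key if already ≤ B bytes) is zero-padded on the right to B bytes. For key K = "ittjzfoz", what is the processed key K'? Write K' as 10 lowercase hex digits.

8400000000

|K| = 8 > B = 5, so first hash the key.
H(K): sum = 105+116+116+106+122+102+111+122 = 900; mod 256 = 132 → 84.
Zero-pad H(K) = 84 to 5 bytes: K' = 84 00 00 00 00.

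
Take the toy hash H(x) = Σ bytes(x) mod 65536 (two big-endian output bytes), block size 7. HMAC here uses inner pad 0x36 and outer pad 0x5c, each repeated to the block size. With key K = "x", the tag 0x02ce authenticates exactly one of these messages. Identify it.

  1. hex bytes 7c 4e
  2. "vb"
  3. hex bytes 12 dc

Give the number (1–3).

Key "x" = 78 is 1 byte ≤ B = 7; zero-pad to 7 bytes: K' = 78 00 00 00 00 00 00.
K' ⊕ ipad = 4e 36 36 36 36 36 36; K' ⊕ opad = 24 5c 5c 5c 5c 5c 5c.
m1: inner = H(4e 36 36 36 36 36 36 7c 4e) = 02 5c; tag = H(24 5c 5c 5c 5c 5c 5c 02 5c) = 02aa
m2: inner = H(4e 36 36 36 36 36 36 76 62) = 02 6a; tag = H(24 5c 5c 5c 5c 5c 5c 02 6a) = 02b8
m3: inner = H(4e 36 36 36 36 36 36 12 dc) = 02 80; tag = H(24 5c 5c 5c 5c 5c 5c 02 80) = 02ce ← matches

3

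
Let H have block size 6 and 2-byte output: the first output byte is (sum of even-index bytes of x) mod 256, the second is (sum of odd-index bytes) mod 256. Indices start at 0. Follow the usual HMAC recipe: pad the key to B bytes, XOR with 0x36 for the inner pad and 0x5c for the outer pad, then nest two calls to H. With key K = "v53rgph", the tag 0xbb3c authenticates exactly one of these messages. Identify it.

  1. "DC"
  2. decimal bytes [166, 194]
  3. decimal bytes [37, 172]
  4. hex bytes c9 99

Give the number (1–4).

3

Key "v53rgph" = 76 35 33 72 67 70 68 is 7 bytes > B = 6, so hash it first: H(key) = 78 17, then zero-pad to 6 bytes: K' = 78 17 00 00 00 00.
K' ⊕ ipad = 4e 21 36 36 36 36; K' ⊕ opad = 24 4b 5c 5c 5c 5c.
m1: inner = H(4e 21 36 36 36 36 44 43) = fe d0; tag = H(24 4b 5c 5c 5c 5c fe d0) = dad3
m2: inner = H(4e 21 36 36 36 36 a6 c2) = 60 4f; tag = H(24 4b 5c 5c 5c 5c 60 4f) = 3c52
m3: inner = H(4e 21 36 36 36 36 25 ac) = df 39; tag = H(24 4b 5c 5c 5c 5c df 39) = bb3c ← matches
m4: inner = H(4e 21 36 36 36 36 c9 99) = 83 26; tag = H(24 4b 5c 5c 5c 5c 83 26) = 5f29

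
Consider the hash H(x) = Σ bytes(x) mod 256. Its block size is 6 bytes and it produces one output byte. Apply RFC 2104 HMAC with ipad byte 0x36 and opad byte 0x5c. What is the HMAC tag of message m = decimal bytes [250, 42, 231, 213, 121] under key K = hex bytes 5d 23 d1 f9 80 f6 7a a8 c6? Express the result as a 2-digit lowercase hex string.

Key hex bytes 5d 23 d1 f9 80 f6 7a a8 c6 is 9 bytes > B = 6, so hash it first: H(key) = a8, then zero-pad to 6 bytes: K' = a8 00 00 00 00 00.
K' ⊕ ipad = 9e 36 36 36 36 36.  K' ⊕ opad = f4 5c 5c 5c 5c 5c.
Inner input = (K'⊕ipad) ∥ m = 9e 36 36 36 36 36 ∥ fa 2a e7 d5 79.
Inner hash: sum = 158+54+54+54+54+54+250+42+231+213+121 = 1285; mod 256 = 5 → 05.
Outer input = (K'⊕opad) ∥ inner = f4 5c 5c 5c 5c 5c ∥ 05.
Outer hash (tag): sum = 244+92+92+92+92+92+5 = 709; mod 256 = 197 → c5.

c5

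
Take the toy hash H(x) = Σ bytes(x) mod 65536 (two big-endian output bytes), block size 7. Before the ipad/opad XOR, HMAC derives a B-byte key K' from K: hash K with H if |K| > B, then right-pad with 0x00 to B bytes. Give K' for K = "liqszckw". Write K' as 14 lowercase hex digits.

03780000000000

|K| = 8 > B = 7, so first hash the key.
H(K): sum = 108+105+113+115+122+99+107+119 = 888 → 03 78.
Zero-pad H(K) = 03 78 to 7 bytes: K' = 03 78 00 00 00 00 00.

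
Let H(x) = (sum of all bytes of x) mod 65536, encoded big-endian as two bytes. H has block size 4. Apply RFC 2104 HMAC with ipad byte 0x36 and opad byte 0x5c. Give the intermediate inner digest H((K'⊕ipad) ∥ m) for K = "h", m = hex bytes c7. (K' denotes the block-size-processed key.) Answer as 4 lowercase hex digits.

01c7

Key "h" = 68 is 1 byte ≤ B = 4; zero-pad to 4 bytes: K' = 68 00 00 00.
K' ⊕ ipad = 5e 36 36 36.
Inner input = 5e 36 36 36 ∥ c7.
Inner hash: sum = 94+54+54+54+199 = 455 → 01 c7.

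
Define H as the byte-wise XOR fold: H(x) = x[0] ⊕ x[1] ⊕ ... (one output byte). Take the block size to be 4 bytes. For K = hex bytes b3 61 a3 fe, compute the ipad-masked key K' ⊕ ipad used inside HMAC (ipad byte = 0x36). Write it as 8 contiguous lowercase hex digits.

855795c8

Key hex bytes b3 61 a3 fe is exactly B = 4 bytes: K' = b3 61 a3 fe.
XOR each byte with 0x36: b3⊕36=85, 61⊕36=57, a3⊕36=95, fe⊕36=c8.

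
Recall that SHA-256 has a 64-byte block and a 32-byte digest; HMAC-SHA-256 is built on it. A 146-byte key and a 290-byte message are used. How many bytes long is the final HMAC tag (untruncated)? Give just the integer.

32

The tag is one SHA-256 digest: 32 bytes.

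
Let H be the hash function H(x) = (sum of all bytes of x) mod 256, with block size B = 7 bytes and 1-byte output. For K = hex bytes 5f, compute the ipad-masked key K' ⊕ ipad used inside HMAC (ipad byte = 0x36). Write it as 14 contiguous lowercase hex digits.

Key hex bytes 5f is 1 byte ≤ B = 7; zero-pad to 7 bytes: K' = 5f 00 00 00 00 00 00.
XOR each byte with 0x36: 5f⊕36=69, 00⊕36=36, 00⊕36=36, 00⊕36=36, 00⊕36=36, 00⊕36=36, 00⊕36=36.

69363636363636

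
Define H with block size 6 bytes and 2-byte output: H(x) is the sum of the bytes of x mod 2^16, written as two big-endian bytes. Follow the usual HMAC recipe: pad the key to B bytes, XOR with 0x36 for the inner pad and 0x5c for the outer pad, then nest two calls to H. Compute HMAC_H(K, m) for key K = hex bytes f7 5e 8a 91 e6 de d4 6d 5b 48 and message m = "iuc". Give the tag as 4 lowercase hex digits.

0287

Key hex bytes f7 5e 8a 91 e6 de d4 6d 5b 48 is 10 bytes > B = 6, so hash it first: H(key) = 06 18, then zero-pad to 6 bytes: K' = 06 18 00 00 00 00.
K' ⊕ ipad = 30 2e 36 36 36 36.  K' ⊕ opad = 5a 44 5c 5c 5c 5c.
Inner input = (K'⊕ipad) ∥ m = 30 2e 36 36 36 36 ∥ 69 75 63.
Inner hash: sum = 48+46+54+54+54+54+105+117+99 = 631 → 02 77.
Outer input = (K'⊕opad) ∥ inner = 5a 44 5c 5c 5c 5c ∥ 02 77.
Outer hash (tag): sum = 90+68+92+92+92+92+2+119 = 647 → 02 87.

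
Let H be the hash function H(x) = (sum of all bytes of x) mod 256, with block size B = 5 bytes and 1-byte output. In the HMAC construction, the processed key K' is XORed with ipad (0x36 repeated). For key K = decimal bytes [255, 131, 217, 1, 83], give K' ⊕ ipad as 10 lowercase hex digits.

c9b5ef3765

Key decimal bytes [255, 131, 217, 1, 83] = ff 83 d9 01 53 is exactly B = 5 bytes: K' = ff 83 d9 01 53.
XOR each byte with 0x36: ff⊕36=c9, 83⊕36=b5, d9⊕36=ef, 01⊕36=37, 53⊕36=65.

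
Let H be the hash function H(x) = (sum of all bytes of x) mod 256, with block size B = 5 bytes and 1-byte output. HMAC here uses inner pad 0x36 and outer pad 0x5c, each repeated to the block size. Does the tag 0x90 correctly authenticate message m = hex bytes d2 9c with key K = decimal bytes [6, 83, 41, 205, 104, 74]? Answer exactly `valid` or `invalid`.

Key decimal bytes [6, 83, 41, 205, 104, 74] = 06 53 29 cd 68 4a is 6 bytes > B = 5, so hash it first: H(key) = 01, then zero-pad to 5 bytes: K' = 01 00 00 00 00.
K' ⊕ ipad = 37 36 36 36 36; K' ⊕ opad = 5d 5c 5c 5c 5c.
Inner hash: sum = 55+54+54+54+54+210+156 = 637; mod 256 = 125 → 7d.
Outer hash (recomputed tag): sum = 93+92+92+92+92+125 = 586; mod 256 = 74 → 4a.
Recomputed tag = 4a; claimed = 90 → mismatch.

invalid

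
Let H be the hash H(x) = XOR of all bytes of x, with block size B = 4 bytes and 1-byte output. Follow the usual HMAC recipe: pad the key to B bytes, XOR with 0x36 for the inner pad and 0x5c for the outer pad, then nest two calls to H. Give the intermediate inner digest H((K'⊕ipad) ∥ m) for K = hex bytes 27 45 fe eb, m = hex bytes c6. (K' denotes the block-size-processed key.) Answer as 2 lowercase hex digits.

b1

Key hex bytes 27 45 fe eb is exactly B = 4 bytes: K' = 27 45 fe eb.
K' ⊕ ipad = 11 73 c8 dd.
Inner input = 11 73 c8 dd ∥ c6.
Inner hash: XOR 11⊕73⊕c8⊕dd⊕c6 = b1.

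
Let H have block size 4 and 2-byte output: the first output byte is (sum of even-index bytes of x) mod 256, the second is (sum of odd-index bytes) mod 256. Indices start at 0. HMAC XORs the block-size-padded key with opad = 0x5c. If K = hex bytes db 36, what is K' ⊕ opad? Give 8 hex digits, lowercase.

876a5c5c

Key hex bytes db 36 is 2 bytes ≤ B = 4; zero-pad to 4 bytes: K' = db 36 00 00.
XOR each byte with 0x5c: db⊕5c=87, 36⊕5c=6a, 00⊕5c=5c, 00⊕5c=5c.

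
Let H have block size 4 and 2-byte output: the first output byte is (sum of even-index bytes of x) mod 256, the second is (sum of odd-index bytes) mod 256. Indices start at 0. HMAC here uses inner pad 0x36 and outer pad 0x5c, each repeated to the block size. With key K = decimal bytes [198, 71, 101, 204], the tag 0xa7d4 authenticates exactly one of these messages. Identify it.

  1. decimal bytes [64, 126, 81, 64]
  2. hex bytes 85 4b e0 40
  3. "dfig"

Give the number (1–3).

1

Key decimal bytes [198, 71, 101, 204] = c6 47 65 cc is exactly B = 4 bytes: K' = c6 47 65 cc.
K' ⊕ ipad = f0 71 53 fa; K' ⊕ opad = 9a 1b 39 90.
m1: inner = H(f0 71 53 fa 40 7e 51 40) = d4 29; tag = H(9a 1b 39 90 d4 29) = a7d4 ← matches
m2: inner = H(f0 71 53 fa 85 4b e0 40) = a8 f6; tag = H(9a 1b 39 90 a8 f6) = 7ba1
m3: inner = H(f0 71 53 fa 64 66 69 67) = 10 38; tag = H(9a 1b 39 90 10 38) = e3e3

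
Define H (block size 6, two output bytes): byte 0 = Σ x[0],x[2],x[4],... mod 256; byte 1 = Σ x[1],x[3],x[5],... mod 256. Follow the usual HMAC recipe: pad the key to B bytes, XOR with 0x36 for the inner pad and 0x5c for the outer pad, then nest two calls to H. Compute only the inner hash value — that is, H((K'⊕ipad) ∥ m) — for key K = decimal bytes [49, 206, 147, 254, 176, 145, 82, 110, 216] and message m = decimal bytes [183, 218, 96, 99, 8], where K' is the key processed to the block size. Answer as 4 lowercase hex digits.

Key decimal bytes [49, 206, 147, 254, 176, 145, 82, 110, 216] = 31 ce 93 fe b0 91 52 6e d8 is 9 bytes > B = 6, so hash it first: H(key) = 9e cb, then zero-pad to 6 bytes: K' = 9e cb 00 00 00 00.
K' ⊕ ipad = a8 fd 36 36 36 36.
Inner input = a8 fd 36 36 36 36 ∥ b7 da 60 63 08.
Inner hash: even-index sum = 563 mod 256 = 51; odd-index sum = 678 mod 256 = 166 → 33 a6.

33a6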